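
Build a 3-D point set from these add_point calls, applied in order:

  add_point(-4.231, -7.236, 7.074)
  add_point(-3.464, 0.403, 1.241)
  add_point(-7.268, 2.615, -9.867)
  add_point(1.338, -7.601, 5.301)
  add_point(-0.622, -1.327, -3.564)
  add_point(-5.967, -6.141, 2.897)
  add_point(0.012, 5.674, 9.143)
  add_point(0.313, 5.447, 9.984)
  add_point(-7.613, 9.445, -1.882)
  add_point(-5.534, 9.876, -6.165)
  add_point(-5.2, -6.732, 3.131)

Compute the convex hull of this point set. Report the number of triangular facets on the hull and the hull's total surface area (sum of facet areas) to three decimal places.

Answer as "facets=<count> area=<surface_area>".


facets=16 area=609.974

Hull vertices (10/11): indices [0, 2, 3, 4, 5, 6, 7, 8, 9, 10].

Triangle areas on the boundary:
  f1: (p9, p7, p8) → 30.4863
  f2: (p2, p9, p8) → 19.3876
  f3: (p0, p7, p8) → 101.6443
  f4: (p0, p7, p3) → 39.6029
  f5: (p6, p9, p7) → 0.0409
  f6: (p4, p2, p9) → 41.4288
  f7: (p4, p6, p9) → 88.3116
  f8: (p4, p7, p3) → 73.7226
  f9: (p4, p6, p7) → 4.8181
  f10: (p5, p2, p8) → 78.9493
  f11: (p5, p0, p8) → 32.4970
  f12: (p10, p0, p3) → 11.9587
  f13: (p10, p5, p0) → 1.7857
  f14: (p10, p5, p2) → 6.2356
  f15: (p10, p4, p3) → 33.4105
  f16: (p10, p4, p2) → 45.6939
Σ area = 609.974

Euler: V−E+F = 10−24+16 = 2.


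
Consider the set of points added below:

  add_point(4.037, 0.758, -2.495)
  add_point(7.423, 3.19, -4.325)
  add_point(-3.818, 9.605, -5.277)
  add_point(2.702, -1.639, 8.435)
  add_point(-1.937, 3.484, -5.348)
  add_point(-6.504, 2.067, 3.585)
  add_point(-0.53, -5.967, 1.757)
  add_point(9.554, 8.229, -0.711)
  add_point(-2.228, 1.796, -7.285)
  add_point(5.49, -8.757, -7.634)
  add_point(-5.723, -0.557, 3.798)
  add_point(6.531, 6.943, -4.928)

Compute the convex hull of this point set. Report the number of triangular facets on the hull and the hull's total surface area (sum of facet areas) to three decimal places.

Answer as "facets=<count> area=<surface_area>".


Extreme-point indices: [1, 2, 3, 5, 6, 7, 8, 9, 10, 11] — 10 of 12 on the boundary.

Facet areas (half cross-product norm):
  f1: (p2, p7, p5) → 84.4289
  f2: (p3, p7, p5) → 82.9099
  f3: (p3, p9, p7) → 125.5048
  f4: (p8, p2, p5) → 45.4841
  f5: (p6, p3, p9) → 40.9034
  f6: (p11, p2, p7) → 24.5255
  f7: (p11, p8, p2) → 39.9539
  f8: (p11, p8, p9) → 67.9151
  f9: (p10, p8, p9) → 77.4783
  f10: (p10, p6, p9) → 30.3838
  f11: (p10, p8, p5) → 16.0188
  f12: (p10, p3, p5) → 12.2261
  f13: (p10, p6, p3) → 31.8021
  f14: (p1, p9, p7) → 15.4066
  f15: (p1, p11, p7) → 10.4336
  f16: (p1, p11, p9) → 13.3140
Σ area = 718.689

Euler: V−E+F = 10−24+16 = 2.

facets=16 area=718.689


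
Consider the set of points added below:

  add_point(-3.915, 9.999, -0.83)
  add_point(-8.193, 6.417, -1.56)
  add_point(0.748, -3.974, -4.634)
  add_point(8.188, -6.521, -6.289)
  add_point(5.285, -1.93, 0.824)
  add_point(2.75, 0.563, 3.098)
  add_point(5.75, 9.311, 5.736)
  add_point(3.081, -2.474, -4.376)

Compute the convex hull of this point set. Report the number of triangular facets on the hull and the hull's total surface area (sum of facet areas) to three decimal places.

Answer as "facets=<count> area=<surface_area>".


7 of the 8 inputs are extreme points: [0, 1, 2, 3, 4, 5, 6].

Triangle areas on the boundary:
  f1: (p0, p3, p1) → 59.3593
  f2: (p0, p6, p1) → 24.6499
  f3: (p0, p6, p3) → 115.0900
  f4: (p5, p6, p1) → 63.6675
  f5: (p2, p3, p1) → 27.9604
  f6: (p2, p5, p1) → 58.8271
  f7: (p4, p6, p3) → 34.6874
  f8: (p4, p5, p6) → 17.6016
  f9: (p4, p2, p3) → 28.0271
  f10: (p4, p2, p5) → 15.2940
Σ area = 445.164

Euler characteristic 7−15+10 = 2 ✓

facets=10 area=445.164


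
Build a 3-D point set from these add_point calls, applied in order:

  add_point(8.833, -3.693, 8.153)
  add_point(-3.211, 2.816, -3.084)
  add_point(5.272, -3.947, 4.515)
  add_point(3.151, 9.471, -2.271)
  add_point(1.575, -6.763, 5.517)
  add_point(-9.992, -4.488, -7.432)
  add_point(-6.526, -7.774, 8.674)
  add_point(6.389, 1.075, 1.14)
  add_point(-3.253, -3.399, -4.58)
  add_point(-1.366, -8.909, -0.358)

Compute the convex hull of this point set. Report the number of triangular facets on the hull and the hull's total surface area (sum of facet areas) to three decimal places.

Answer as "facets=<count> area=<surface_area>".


facets=14 area=685.497

Hull vertices (9/10): indices [0, 1, 3, 4, 5, 6, 7, 8, 9].

Per-facet area ½‖(b−a)×(c−a)‖:
  f1: (p6, p3, p0) → 140.2285
  f2: (p7, p3, p0) → 22.6308
  f3: (p4, p6, p0) → 24.5953
  f4: (p1, p3, p5) → 15.9787
  f5: (p1, p6, p5) → 84.4588
  f6: (p1, p6, p3) → 62.4578
  f7: (p9, p7, p0) → 55.4387
  f8: (p9, p4, p0) → 18.7970
  f9: (p9, p6, p5) → 62.3694
  f10: (p9, p4, p6) → 30.0186
  f11: (p8, p9, p5) → 24.9020
  f12: (p8, p9, p7) → 42.5046
  f13: (p8, p3, p5) → 43.4094
  f14: (p8, p7, p3) → 57.7073
Σ area = 685.497

Euler: V−E+F = 9−21+14 = 2.


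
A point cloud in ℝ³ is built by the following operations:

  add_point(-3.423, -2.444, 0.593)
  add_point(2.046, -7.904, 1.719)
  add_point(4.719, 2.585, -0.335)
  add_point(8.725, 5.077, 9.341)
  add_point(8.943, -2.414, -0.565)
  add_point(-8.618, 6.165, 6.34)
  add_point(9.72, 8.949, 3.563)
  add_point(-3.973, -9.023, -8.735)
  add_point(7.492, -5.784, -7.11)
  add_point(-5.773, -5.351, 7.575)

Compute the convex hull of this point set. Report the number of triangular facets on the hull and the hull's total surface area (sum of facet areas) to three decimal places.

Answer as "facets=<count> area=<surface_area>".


Hull vertices (8/10): indices [1, 3, 4, 5, 6, 7, 8, 9].

Area of each hull facet:
  f1: (p7, p6, p5) → 200.9227
  f2: (p3, p6, p5) → 61.9140
  f3: (p9, p7, p5) → 99.3388
  f4: (p9, p3, p5) → 99.9140
  f5: (p8, p7, p6) → 100.4484
  f6: (p4, p3, p6) → 41.2544
  f7: (p4, p8, p6) → 31.0182
  f8: (p1, p4, p8) → 33.4842
  f9: (p1, p9, p7) → 60.5661
  f10: (p1, p8, p7) → 57.4184
  f11: (p1, p9, p3) → 82.1527
  f12: (p1, p4, p3) → 55.9146
Σ area = 924.347

Euler: V−E+F = 8−18+12 = 2.

facets=12 area=924.347


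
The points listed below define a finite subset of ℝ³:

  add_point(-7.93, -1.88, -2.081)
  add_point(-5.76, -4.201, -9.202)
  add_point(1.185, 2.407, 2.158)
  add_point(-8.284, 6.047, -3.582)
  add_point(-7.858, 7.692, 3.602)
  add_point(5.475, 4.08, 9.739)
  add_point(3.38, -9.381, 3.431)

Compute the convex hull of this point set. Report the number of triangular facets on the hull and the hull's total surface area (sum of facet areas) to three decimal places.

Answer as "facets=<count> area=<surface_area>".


facets=10 area=603.440

7 of the 7 inputs are extreme points: [0, 1, 2, 3, 4, 5, 6].

Area of each hull facet:
  f1: (p4, p5, p3) → 51.3096
  f2: (p4, p6, p5) → 113.1031
  f3: (p0, p4, p3) → 29.7895
  f4: (p0, p4, p6) → 79.0834
  f5: (p1, p0, p3) → 31.1991
  f6: (p1, p0, p6) → 57.0945
  f7: (p2, p6, p5) → 53.4755
  f8: (p2, p1, p6) → 86.3172
  f9: (p2, p5, p3) → 33.9017
  f10: (p2, p1, p3) → 68.1669
Σ area = 603.440

Euler: V−E+F = 7−15+10 = 2.


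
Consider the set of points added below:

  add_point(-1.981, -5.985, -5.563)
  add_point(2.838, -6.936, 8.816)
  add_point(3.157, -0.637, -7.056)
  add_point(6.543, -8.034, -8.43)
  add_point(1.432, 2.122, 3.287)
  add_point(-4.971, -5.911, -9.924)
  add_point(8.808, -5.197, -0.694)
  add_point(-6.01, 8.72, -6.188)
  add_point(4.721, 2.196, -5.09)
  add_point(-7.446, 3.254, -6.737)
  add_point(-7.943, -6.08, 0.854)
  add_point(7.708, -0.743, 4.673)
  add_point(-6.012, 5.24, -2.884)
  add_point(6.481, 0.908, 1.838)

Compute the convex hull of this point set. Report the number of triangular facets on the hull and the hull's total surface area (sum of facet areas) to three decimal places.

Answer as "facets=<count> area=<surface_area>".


Hull vertices (13/14): indices [1, 2, 3, 4, 5, 6, 7, 8, 9, 10, 11, 12, 13].

Per-facet area ½‖(b−a)×(c−a)‖:
  f1: (p9, p7, p10) → 24.5570
  f2: (p9, p5, p10) → 52.2616
  f3: (p9, p5, p7) → 15.0085
  f4: (p2, p5, p7) → 65.3507
  f5: (p12, p7, p10) → 13.0430
  f6: (p12, p1, p10) → 80.5553
  f7: (p11, p1, p6) → 31.4248
  f8: (p3, p1, p6) → 39.9697
  f9: (p3, p2, p5) → 40.9634
  f10: (p3, p5, p10) → 65.3878
  f11: (p3, p1, p10) → 108.4400
  f12: (p13, p11, p6) → 11.9291
  f13: (p4, p12, p7) → 18.7200
  f14: (p4, p13, p7) → 33.4280
  f15: (p4, p13, p11) → 9.2176
  f16: (p4, p12, p1) → 40.3856
  f17: (p4, p11, p1) → 31.1182
  f18: (p8, p2, p7) → 23.8657
  f19: (p8, p13, p7) → 42.3261
  f20: (p8, p13, p6) → 25.2927
  f21: (p8, p3, p6) → 39.1323
  f22: (p8, p3, p2) → 12.6370
Σ area = 825.014

Euler characteristic 13−33+22 = 2 ✓

facets=22 area=825.014


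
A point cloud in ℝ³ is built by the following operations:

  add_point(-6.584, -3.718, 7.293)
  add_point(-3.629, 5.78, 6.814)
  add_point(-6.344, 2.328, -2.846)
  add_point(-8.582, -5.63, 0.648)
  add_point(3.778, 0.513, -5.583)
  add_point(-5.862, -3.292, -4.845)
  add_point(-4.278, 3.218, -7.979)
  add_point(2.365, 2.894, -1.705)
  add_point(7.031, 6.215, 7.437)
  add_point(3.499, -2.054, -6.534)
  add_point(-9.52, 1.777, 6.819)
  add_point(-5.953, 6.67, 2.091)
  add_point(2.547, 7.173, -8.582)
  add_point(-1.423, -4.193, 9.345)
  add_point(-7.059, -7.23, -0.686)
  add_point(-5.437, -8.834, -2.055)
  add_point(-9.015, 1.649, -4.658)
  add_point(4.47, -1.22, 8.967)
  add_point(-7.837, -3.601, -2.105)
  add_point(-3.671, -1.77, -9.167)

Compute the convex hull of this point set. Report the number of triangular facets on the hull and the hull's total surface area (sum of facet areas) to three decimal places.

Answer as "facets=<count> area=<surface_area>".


Extreme-point indices: [0, 1, 3, 4, 6, 8, 9, 10, 11, 12, 13, 14, 15, 16, 17, 19] — 16 of 20 on the boundary.

Triangle areas on the boundary:
  f1: (p11, p12, p8) → 92.1628
  f2: (p0, p13, p10) → 14.6802
  f3: (p0, p13, p15) → 29.3771
  f4: (p1, p11, p10) → 18.3278
  f5: (p1, p11, p8) → 25.0408
  f6: (p1, p13, p10) → 34.9698
  f7: (p1, p13, p8) → 55.2639
  f8: (p16, p11, p10) → 34.3390
  f9: (p4, p12, p8) → 53.9429
  f10: (p4, p9, p8) → 14.4046
  f11: (p4, p9, p12) → 7.4531
  f12: (p17, p13, p15) → 39.4578
  f13: (p17, p9, p15) → 89.7997
  f14: (p17, p13, p8) → 18.5626
  f15: (p17, p9, p8) → 61.8471
  f16: (p6, p11, p12) → 42.5826
  f17: (p6, p16, p11) → 26.8294
  f18: (p3, p16, p10) → 42.3222
  f19: (p3, p0, p10) → 22.4732
  f20: (p19, p16, p15) → 38.6484
  f21: (p19, p6, p16) → 15.4667
  f22: (p19, p9, p15) → 38.6891
  f23: (p19, p9, p12) → 35.5378
  f24: (p19, p6, p12) → 19.0229
  f25: (p14, p16, p15) → 11.7611
  f26: (p14, p3, p16) → 11.3382
  f27: (p14, p0, p15) → 8.5192
  f28: (p14, p3, p0) → 8.1563
Σ area = 910.976

Check V−E+F: 16 − 42 + 28 = 2.

facets=28 area=910.976


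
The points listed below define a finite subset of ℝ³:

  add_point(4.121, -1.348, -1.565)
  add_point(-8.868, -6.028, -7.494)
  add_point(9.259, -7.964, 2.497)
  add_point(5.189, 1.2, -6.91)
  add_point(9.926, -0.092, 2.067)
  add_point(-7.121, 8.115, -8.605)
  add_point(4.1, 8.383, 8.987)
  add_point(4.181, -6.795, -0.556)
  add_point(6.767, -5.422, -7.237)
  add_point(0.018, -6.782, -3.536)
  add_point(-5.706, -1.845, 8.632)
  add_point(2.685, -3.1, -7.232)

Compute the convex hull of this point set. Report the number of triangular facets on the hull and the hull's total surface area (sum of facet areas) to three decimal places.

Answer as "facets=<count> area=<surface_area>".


facets=14 area=1034.154

Extreme-point indices: [1, 2, 3, 4, 5, 6, 8, 9, 10] — 9 of 12 on the boundary.

Triangle areas on the boundary:
  f1: (p10, p5, p1) → 118.9128
  f2: (p10, p6, p5) → 135.3852
  f3: (p8, p5, p1) → 110.4147
  f4: (p3, p8, p4) → 34.2468
  f5: (p3, p8, p5) → 36.0964
  f6: (p3, p6, p4) → 62.3120
  f7: (p3, p6, p5) → 122.9572
  f8: (p9, p8, p1) → 31.0394
  f9: (p2, p8, p4) → 39.4229
  f10: (p2, p9, p8) → 38.8890
  f11: (p2, p6, p4) → 38.8459
  f12: (p2, p10, p6) → 115.4911
  f13: (p2, p10, p1) → 141.4420
  f14: (p2, p9, p1) → 8.6985
Σ area = 1034.154

Euler characteristic 9−21+14 = 2 ✓


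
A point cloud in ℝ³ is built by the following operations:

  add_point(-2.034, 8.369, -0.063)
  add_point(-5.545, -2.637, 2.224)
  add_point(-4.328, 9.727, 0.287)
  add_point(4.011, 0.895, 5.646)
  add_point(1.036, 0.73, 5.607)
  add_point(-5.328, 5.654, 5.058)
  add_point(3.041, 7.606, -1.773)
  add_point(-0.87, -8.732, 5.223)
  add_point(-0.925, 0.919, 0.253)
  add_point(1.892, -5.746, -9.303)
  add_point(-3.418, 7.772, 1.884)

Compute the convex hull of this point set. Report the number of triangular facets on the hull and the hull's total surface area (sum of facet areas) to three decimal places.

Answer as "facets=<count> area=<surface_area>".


facets=12 area=543.870

8 of the 11 inputs are extreme points: [1, 2, 3, 4, 5, 6, 7, 9].

Area of each hull facet:
  f1: (p9, p2, p1) → 88.3600
  f2: (p7, p9, p1) → 57.1985
  f3: (p7, p9, p3) → 79.4497
  f4: (p5, p2, p1) → 25.8890
  f5: (p5, p2, p3) → 32.7188
  f6: (p5, p7, p1) → 29.7530
  f7: (p6, p2, p3) → 39.7855
  f8: (p6, p9, p3) → 75.5087
  f9: (p6, p9, p2) → 58.4092
  f10: (p4, p7, p3) → 13.9286
  f11: (p4, p5, p3) → 7.8812
  f12: (p4, p5, p7) → 34.9875
Σ area = 543.870

Check V−E+F: 8 − 18 + 12 = 2.


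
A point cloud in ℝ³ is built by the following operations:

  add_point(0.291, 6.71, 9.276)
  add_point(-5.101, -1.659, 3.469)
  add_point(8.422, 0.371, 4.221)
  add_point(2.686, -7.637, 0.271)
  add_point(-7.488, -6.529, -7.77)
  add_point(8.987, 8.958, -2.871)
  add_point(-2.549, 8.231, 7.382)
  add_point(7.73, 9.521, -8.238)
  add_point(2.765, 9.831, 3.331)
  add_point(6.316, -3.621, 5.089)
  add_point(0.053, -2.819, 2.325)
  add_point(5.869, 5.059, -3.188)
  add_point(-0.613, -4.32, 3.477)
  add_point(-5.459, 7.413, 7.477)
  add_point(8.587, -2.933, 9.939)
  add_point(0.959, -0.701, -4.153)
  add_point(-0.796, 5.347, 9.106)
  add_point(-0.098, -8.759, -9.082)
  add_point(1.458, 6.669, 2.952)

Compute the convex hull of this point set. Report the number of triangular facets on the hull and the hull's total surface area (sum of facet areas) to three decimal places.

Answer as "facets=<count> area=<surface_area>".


facets=24 area=1025.192

14 of the 19 inputs are extreme points: [0, 1, 2, 3, 4, 5, 6, 7, 8, 12, 13, 14, 16, 17].

Per-facet area ½‖(b−a)×(c−a)‖:
  f1: (p8, p14, p5) → 68.3783
  f2: (p1, p13, p4) → 43.3842
  f3: (p0, p8, p14) → 45.0703
  f4: (p3, p17, p4) → 38.3461
  f5: (p3, p17, p14) → 22.0246
  f6: (p2, p14, p5) → 13.1246
  f7: (p2, p17, p14) → 55.4308
  f8: (p16, p0, p14) → 10.9741
  f9: (p16, p0, p13) → 4.5154
  f10: (p16, p1, p14) → 62.1829
  f11: (p16, p1, p13) → 25.6448
  f12: (p6, p13, p8) → 5.8611
  f13: (p6, p0, p8) → 12.5945
  f14: (p6, p0, p13) → 4.4986
  f15: (p12, p1, p14) → 22.7802
  f16: (p12, p3, p14) → 32.0236
  f17: (p12, p1, p4) → 32.5377
  f18: (p12, p3, p4) → 36.4595
  f19: (p7, p2, p5) → 22.5726
  f20: (p7, p2, p17) → 134.1160
  f21: (p7, p17, p4) → 77.5099
  f22: (p7, p8, p5) → 21.0310
  f23: (p7, p13, p4) → 193.4281
  f24: (p7, p13, p8) → 40.7029
Σ area = 1025.192

Euler: V−E+F = 14−36+24 = 2.


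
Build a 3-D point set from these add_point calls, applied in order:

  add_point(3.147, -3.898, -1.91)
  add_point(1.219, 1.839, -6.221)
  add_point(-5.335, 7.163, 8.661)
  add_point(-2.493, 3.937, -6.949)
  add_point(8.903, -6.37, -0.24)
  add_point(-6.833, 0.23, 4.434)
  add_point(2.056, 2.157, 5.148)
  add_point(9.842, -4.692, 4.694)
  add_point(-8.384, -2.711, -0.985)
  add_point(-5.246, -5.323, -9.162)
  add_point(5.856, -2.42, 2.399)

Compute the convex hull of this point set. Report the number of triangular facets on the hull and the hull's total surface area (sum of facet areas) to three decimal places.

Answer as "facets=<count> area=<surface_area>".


9 of the 11 inputs are extreme points: [1, 2, 3, 4, 5, 6, 7, 8, 9].

Per-facet area ½‖(b−a)×(c−a)‖:
  f1: (p5, p7, p8) → 54.9031
  f2: (p5, p2, p8) → 12.9871
  f3: (p5, p2, p7) → 71.6743
  f4: (p4, p7, p8) → 46.3180
  f5: (p4, p9, p8) → 75.4935
  f6: (p4, p1, p7) → 31.7086
  f7: (p4, p1, p9) → 64.0913
  f8: (p3, p2, p8) → 74.4904
  f9: (p3, p9, p8) → 42.0506
  f10: (p3, p1, p2) → 34.8914
  f11: (p3, p1, p9) → 21.0956
  f12: (p6, p2, p7) → 17.2202
  f13: (p6, p1, p7) → 59.1843
  f14: (p6, p1, p2) → 51.7676
Σ area = 657.876

Check V−E+F: 9 − 21 + 14 = 2.

facets=14 area=657.876


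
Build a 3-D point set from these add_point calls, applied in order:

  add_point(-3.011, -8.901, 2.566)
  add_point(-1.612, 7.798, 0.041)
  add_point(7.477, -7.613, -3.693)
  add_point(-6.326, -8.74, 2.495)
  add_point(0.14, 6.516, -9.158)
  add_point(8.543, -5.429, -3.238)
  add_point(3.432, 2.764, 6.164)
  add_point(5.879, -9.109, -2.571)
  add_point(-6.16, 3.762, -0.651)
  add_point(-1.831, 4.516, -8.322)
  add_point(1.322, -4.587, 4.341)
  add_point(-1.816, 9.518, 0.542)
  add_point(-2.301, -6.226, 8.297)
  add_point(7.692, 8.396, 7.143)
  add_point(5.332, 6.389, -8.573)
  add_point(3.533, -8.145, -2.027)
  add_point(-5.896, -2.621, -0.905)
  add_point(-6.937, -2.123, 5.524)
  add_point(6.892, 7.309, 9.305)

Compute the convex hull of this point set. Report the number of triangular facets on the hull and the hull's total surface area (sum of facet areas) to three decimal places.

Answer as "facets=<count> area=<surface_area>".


15 of the 19 inputs are extreme points: [0, 2, 3, 4, 5, 7, 8, 9, 11, 12, 13, 14, 16, 17, 18].

Facet areas (half cross-product norm):
  f1: (p18, p11, p17) → 84.8067
  f2: (p12, p18, p17) → 55.3700
  f3: (p3, p12, p17) → 22.2957
  f4: (p8, p11, p17) → 27.5077
  f5: (p8, p3, p17) → 29.6747
  f6: (p7, p3, p9) → 104.5378
  f7: (p7, p18, p5) → 37.5235
  f8: (p7, p12, p18) → 113.2676
  f9: (p16, p3, p9) → 16.0817
  f10: (p16, p8, p9) → 28.2475
  f11: (p16, p8, p3) → 11.8374
  f12: (p13, p18, p11) → 14.2854
  f13: (p13, p14, p11) → 69.5369
  f14: (p13, p18, p5) → 21.6836
  f15: (p13, p14, p5) → 101.4909
  f16: (p2, p7, p9) → 19.1854
  f17: (p2, p14, p5) → 13.1570
  f18: (p2, p7, p5) → 2.0673
  f19: (p0, p3, p12) → 10.4992
  f20: (p0, p7, p12) → 30.4580
  f21: (p0, p7, p3) → 8.8480
  f22: (p4, p2, p9) → 22.8840
  f23: (p4, p2, p14) → 38.3497
  f24: (p4, p14, p11) → 26.9124
  f25: (p4, p8, p11) → 36.3948
  f26: (p4, p8, p9) → 10.0016
Σ area = 956.904

Euler characteristic 15−39+26 = 2 ✓

facets=26 area=956.904


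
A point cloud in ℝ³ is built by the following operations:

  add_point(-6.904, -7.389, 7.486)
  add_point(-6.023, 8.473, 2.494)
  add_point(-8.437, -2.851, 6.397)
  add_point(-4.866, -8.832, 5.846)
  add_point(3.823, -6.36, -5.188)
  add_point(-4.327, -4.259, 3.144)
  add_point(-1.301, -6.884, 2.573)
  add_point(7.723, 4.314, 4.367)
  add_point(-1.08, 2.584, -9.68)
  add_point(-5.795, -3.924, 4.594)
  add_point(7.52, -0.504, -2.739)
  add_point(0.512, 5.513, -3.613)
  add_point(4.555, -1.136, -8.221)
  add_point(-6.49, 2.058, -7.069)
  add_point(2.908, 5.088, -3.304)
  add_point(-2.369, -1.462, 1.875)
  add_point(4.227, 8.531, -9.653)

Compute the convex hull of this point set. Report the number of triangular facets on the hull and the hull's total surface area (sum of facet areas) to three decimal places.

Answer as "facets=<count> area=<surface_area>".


Extreme-point indices: [0, 1, 2, 3, 4, 7, 8, 10, 12, 13, 16] — 11 of 17 on the boundary.

Per-facet area ½‖(b−a)×(c−a)‖:
  f1: (p1, p7, p2) → 87.8423
  f2: (p0, p7, p2) → 43.4178
  f3: (p0, p3, p7) → 26.8954
  f4: (p4, p3, p7) → 103.4284
  f5: (p13, p1, p2) → 68.0093
  f6: (p13, p0, p2) → 31.2064
  f7: (p13, p0, p3) → 25.3282
  f8: (p13, p4, p3) → 92.8043
  f9: (p13, p4, p8) → 33.2219
  f10: (p16, p1, p7) → 98.8519
  f11: (p16, p13, p8) → 18.0341
  f12: (p16, p13, p1) → 72.8544
  f13: (p10, p4, p7) → 21.3861
  f14: (p10, p16, p7) → 50.7597
  f15: (p12, p4, p8) → 18.5569
  f16: (p12, p16, p8) → 27.2515
  f17: (p12, p10, p4) → 18.2246
  f18: (p12, p10, p16) → 30.5967
Σ area = 868.670

Euler: V−E+F = 11−27+18 = 2.

facets=18 area=868.670


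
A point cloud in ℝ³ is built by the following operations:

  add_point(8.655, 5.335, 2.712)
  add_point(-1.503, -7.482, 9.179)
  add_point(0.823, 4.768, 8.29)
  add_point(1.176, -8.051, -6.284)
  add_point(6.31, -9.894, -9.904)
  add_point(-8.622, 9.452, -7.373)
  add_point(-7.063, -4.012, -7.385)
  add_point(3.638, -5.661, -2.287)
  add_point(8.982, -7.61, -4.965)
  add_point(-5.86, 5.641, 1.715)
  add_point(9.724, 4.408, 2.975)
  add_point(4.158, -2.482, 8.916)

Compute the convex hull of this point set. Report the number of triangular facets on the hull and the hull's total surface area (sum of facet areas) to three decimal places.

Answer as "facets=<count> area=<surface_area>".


Points on the hull: [0, 1, 2, 3, 4, 5, 6, 8, 9, 10, 11] (11 of 12).

Triangle areas on the boundary:
  f1: (p6, p4, p5) → 87.1221
  f2: (p0, p4, p5) → 196.4693
  f3: (p0, p4, p10) → 13.7174
  f4: (p8, p4, p10) → 27.0763
  f5: (p8, p1, p4) → 49.0342
  f6: (p3, p1, p4) → 37.2814
  f7: (p3, p6, p4) → 19.7909
  f8: (p3, p6, p1) → 72.4704
  f9: (p9, p6, p5) → 63.5637
  f10: (p9, p6, p1) → 101.1770
  f11: (p2, p0, p10) → 6.1535
  f12: (p2, p9, p1) → 58.8484
  f13: (p2, p0, p5) → 90.5743
  f14: (p2, p9, p5) → 25.6783
  f15: (p11, p2, p10) → 38.9100
  f16: (p11, p2, p1) → 28.9496
  f17: (p11, p8, p10) → 74.2993
  f18: (p11, p8, p1) → 58.7538
Σ area = 1049.870

Check V−E+F: 11 − 27 + 18 = 2.

facets=18 area=1049.870


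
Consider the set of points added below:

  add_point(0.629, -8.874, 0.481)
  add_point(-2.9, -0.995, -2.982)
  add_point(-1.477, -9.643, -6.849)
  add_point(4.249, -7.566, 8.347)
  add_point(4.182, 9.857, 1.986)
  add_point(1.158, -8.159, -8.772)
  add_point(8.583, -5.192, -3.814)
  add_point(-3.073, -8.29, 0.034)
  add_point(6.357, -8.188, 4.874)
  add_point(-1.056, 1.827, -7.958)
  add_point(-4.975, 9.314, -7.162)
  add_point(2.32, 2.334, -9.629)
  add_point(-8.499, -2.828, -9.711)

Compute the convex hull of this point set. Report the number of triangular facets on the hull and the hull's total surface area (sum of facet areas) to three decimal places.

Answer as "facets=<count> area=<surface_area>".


11 of the 13 inputs are extreme points: [0, 2, 3, 4, 5, 6, 7, 8, 10, 11, 12].

Per-facet area ½‖(b−a)×(c−a)‖:
  f1: (p11, p4, p6) → 78.6984
  f2: (p10, p11, p12) → 58.5252
  f3: (p10, p11, p4) → 64.2148
  f4: (p10, p3, p4) → 117.5839
  f5: (p7, p2, p12) → 36.6706
  f6: (p7, p10, p12) → 79.3048
  f7: (p7, p10, p3) → 101.6110
  f8: (p8, p4, p6) → 78.6783
  f9: (p8, p3, p4) → 37.7091
  f10: (p5, p11, p6) → 46.5545
  f11: (p5, p8, p6) → 43.5964
  f12: (p5, p8, p2) → 25.3988
  f13: (p5, p11, p12) → 54.0310
  f14: (p5, p2, p12) → 18.2117
  f15: (p0, p7, p3) → 14.4183
  f16: (p0, p7, p2) → 13.4550
  f17: (p0, p8, p3) → 14.7915
  f18: (p0, p8, p2) → 16.4548
Σ area = 899.908

Euler characteristic 11−27+18 = 2 ✓

facets=18 area=899.908


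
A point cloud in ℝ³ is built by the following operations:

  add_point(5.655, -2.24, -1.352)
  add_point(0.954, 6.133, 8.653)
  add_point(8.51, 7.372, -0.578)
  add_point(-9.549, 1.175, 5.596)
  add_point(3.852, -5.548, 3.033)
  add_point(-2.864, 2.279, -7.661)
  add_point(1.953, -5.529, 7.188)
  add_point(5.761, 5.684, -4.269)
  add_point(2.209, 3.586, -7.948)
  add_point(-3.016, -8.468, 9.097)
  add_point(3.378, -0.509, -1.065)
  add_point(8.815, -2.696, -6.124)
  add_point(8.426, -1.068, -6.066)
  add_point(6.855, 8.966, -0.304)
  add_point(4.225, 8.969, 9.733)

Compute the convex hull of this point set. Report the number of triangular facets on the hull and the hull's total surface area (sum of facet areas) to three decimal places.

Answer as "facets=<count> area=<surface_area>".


facets=20 area=851.732

Points on the hull: [2, 3, 4, 5, 6, 7, 8, 9, 11, 12, 13, 14] (12 of 15).

Area of each hull facet:
  f1: (p9, p14, p3) → 98.3909
  f2: (p5, p9, p3) → 90.2901
  f3: (p5, p9, p11) → 121.2539
  f4: (p6, p14, p11) → 112.9349
  f5: (p6, p9, p14) → 38.0682
  f6: (p13, p14, p3) → 84.8224
  f7: (p13, p5, p3) → 102.7281
  f8: (p4, p9, p11) → 17.2528
  f9: (p4, p6, p11) → 6.8078
  f10: (p4, p6, p9) → 10.8620
  f11: (p2, p14, p11) → 53.0586
  f12: (p2, p13, p14) → 11.4672
  f13: (p8, p5, p11) → 21.0066
  f14: (p8, p13, p5) → 23.4109
  f15: (p12, p2, p11) → 4.6795
  f16: (p12, p8, p11) → 4.5105
  f17: (p7, p2, p13) → 5.6560
  f18: (p7, p8, p13) → 7.1229
  f19: (p7, p12, p2) → 17.5299
  f20: (p7, p12, p8) → 19.8786
Σ area = 851.732

Euler characteristic 12−30+20 = 2 ✓


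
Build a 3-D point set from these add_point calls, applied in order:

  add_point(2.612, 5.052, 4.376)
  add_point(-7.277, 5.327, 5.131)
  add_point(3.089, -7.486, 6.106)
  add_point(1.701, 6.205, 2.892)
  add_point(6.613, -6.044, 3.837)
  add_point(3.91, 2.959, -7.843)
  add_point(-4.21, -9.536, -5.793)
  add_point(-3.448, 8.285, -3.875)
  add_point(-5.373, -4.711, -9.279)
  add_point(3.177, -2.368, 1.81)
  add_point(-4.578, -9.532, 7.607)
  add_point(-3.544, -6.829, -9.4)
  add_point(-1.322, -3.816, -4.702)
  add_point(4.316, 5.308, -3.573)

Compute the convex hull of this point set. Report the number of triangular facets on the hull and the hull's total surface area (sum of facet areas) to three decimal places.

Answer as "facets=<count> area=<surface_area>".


facets=20 area=849.517

12 of the 14 inputs are extreme points: [0, 1, 2, 3, 4, 5, 6, 7, 8, 10, 11, 13].

Per-facet area ½‖(b−a)×(c−a)‖:
  f1: (p5, p11, p4) → 89.5696
  f2: (p0, p10, p1) → 74.5303
  f3: (p6, p11, p4) → 32.7426
  f4: (p8, p5, p11) → 16.9818
  f5: (p8, p6, p11) → 6.0501
  f6: (p8, p10, p1) → 121.4606
  f7: (p8, p6, p10) → 33.4279
  f8: (p2, p0, p4) → 26.1659
  f9: (p2, p0, p10) → 49.6444
  f10: (p2, p6, p4) → 31.2572
  f11: (p2, p6, p10) → 52.9019
  f12: (p7, p8, p1) → 72.6022
  f13: (p7, p8, p5) → 59.1102
  f14: (p13, p5, p4) → 33.4903
  f15: (p13, p0, p4) → 47.8413
  f16: (p13, p7, p5) → 20.3055
  f17: (p3, p13, p0) → 6.6609
  f18: (p3, p13, p7) → 27.2991
  f19: (p3, p0, p1) → 9.5133
  f20: (p3, p7, p1) → 37.9620
Σ area = 849.517

Euler characteristic 12−30+20 = 2 ✓


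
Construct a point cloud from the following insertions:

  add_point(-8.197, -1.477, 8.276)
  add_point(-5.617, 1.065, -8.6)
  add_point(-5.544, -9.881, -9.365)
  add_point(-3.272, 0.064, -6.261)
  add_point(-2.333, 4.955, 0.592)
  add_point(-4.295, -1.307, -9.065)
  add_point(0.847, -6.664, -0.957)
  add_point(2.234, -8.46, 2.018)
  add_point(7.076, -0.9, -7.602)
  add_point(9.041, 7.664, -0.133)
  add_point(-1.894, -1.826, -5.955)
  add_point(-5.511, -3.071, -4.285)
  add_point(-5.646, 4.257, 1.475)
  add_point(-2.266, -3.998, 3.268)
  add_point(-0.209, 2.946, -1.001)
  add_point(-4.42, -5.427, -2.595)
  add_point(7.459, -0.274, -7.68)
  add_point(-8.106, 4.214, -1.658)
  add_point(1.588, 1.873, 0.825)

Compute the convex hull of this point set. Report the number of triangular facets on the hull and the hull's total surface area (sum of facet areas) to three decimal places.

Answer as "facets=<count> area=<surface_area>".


Hull vertices (10/19): indices [0, 1, 2, 5, 7, 8, 9, 12, 16, 17].

Area of each hull facet:
  f1: (p7, p9, p0) → 122.8630
  f2: (p7, p2, p0) → 97.1980
  f3: (p17, p1, p9) → 69.5890
  f4: (p17, p2, p0) → 93.1076
  f5: (p17, p1, p2) → 39.1966
  f6: (p5, p1, p2) → 7.3502
  f7: (p16, p7, p9) → 75.9425
  f8: (p16, p5, p2) → 50.0873
  f9: (p16, p1, p9) → 72.4132
  f10: (p16, p5, p1) → 15.1364
  f11: (p12, p9, p0) → 61.3863
  f12: (p12, p17, p0) → 16.8851
  f13: (p12, p17, p9) → 25.8480
  f14: (p8, p7, p2) → 85.9151
  f15: (p8, p16, p2) → 2.5448
  f16: (p8, p16, p7) → 3.1806
Σ area = 838.644

Euler: V−E+F = 10−24+16 = 2.

facets=16 area=838.644


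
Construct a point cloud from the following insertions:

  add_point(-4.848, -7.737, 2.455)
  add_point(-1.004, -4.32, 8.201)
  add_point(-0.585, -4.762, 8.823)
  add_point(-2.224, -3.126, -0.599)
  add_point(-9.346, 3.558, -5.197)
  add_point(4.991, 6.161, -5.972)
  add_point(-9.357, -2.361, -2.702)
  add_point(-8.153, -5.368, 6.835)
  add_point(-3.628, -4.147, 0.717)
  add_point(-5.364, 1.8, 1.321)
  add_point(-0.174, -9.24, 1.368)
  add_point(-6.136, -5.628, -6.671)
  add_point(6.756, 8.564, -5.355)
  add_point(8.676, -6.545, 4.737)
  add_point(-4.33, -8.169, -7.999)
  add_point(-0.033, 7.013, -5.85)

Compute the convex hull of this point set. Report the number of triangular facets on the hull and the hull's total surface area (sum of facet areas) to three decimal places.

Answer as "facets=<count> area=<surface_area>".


Extreme-point indices: [0, 2, 4, 5, 6, 7, 9, 10, 11, 12, 13, 14, 15] — 13 of 16 on the boundary.

Area of each hull facet:
  f1: (p2, p12, p13) → 93.8782
  f2: (p11, p14, p6) → 3.4131
  f3: (p9, p2, p12) → 83.1368
  f4: (p10, p14, p13) → 38.7517
  f5: (p10, p2, p13) → 39.4404
  f6: (p5, p12, p13) → 24.4037
  f7: (p5, p14, p13) → 132.2583
  f8: (p4, p11, p6) → 18.9080
  f9: (p4, p11, p14) → 6.0238
  f10: (p7, p10, p2) → 33.3942
  f11: (p7, p14, p6) → 45.0085
  f12: (p7, p9, p2) → 36.4232
  f13: (p7, p4, p6) → 24.7827
  f14: (p7, p4, p9) → 32.0177
  f15: (p15, p9, p12) → 29.8221
  f16: (p15, p4, p9) → 36.6462
  f17: (p15, p5, p12) → 6.9886
  f18: (p15, p5, p14) → 40.3665
  f19: (p15, p4, p14) → 64.8743
  f20: (p0, p10, p14) → 25.3311
  f21: (p0, p7, p14) → 19.7822
  f22: (p0, p7, p10) → 9.1959
Σ area = 844.847

Euler characteristic 13−33+22 = 2 ✓

facets=22 area=844.847


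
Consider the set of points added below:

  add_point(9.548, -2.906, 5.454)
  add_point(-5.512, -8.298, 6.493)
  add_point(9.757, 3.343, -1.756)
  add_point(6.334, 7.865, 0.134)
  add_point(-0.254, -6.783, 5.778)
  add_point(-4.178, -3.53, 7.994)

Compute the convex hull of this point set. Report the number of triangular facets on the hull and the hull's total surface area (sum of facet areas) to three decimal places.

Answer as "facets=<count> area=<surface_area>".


6 of the 6 inputs are extreme points: [0, 1, 2, 3, 4, 5].

Area of each hull facet:
  f1: (p3, p2, p1) → 61.9982
  f2: (p5, p3, p1) → 34.9579
  f3: (p0, p5, p1) → 35.0737
  f4: (p0, p3, p2) → 27.6643
  f5: (p0, p5, p3) → 86.0574
  f6: (p4, p2, p1) → 25.1027
  f7: (p4, p0, p1) → 3.9995
  f8: (p4, p0, p2) → 48.2457
Σ area = 323.099

Check V−E+F: 6 − 12 + 8 = 2.

facets=8 area=323.099


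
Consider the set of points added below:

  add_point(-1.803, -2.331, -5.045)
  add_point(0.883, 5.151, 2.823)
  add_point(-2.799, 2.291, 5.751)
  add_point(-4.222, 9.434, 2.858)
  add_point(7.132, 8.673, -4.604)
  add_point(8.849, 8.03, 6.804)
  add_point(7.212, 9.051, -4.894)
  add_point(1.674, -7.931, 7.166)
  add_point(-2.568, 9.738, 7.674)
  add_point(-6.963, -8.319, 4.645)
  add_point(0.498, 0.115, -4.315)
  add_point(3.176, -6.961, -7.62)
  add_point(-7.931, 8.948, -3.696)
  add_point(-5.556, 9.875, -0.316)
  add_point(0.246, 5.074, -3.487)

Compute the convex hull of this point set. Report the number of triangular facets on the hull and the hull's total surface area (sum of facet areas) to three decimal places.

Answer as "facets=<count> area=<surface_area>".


Hull vertices (9/15): indices [0, 5, 6, 7, 8, 9, 11, 12, 13].

Facet areas (half cross-product norm):
  f1: (p6, p11, p12) → 123.5876
  f2: (p6, p11, p5) → 98.5932
  f3: (p8, p9, p12) → 112.9486
  f4: (p8, p6, p5) → 68.4355
  f5: (p0, p9, p12) → 79.8885
  f6: (p0, p11, p12) → 18.5331
  f7: (p0, p11, p9) → 43.9902
  f8: (p7, p11, p5) → 129.3826
  f9: (p7, p11, p9) → 65.9890
  f10: (p7, p8, p5) → 97.5166
  f11: (p7, p8, p9) → 80.6041
  f12: (p13, p6, p12) → 27.8902
  f13: (p13, p8, p12) → 6.1301
  f14: (p13, p8, p6) → 57.9610
Σ area = 1011.450

Euler: V−E+F = 9−21+14 = 2.

facets=14 area=1011.450


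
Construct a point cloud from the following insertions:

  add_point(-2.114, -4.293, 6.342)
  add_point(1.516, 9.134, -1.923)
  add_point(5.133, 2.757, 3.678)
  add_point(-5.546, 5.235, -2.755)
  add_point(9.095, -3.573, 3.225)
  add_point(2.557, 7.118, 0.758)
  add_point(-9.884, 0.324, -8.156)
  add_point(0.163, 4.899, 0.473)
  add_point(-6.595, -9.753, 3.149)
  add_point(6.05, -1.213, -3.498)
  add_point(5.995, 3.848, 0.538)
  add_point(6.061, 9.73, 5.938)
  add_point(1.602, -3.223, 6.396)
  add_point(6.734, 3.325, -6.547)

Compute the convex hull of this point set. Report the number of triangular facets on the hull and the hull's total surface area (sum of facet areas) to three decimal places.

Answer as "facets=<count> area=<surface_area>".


10 of the 14 inputs are extreme points: [0, 1, 3, 4, 6, 8, 9, 11, 12, 13].

Triangle areas on the boundary:
  f1: (p13, p11, p4) → 76.6888
  f2: (p3, p8, p6) → 64.5176
  f3: (p12, p11, p4) → 53.7130
  f4: (p12, p8, p4) → 37.4112
  f5: (p9, p8, p6) → 114.2600
  f6: (p9, p13, p6) → 45.6408
  f7: (p9, p8, p4) → 63.1231
  f8: (p9, p13, p4) → 15.6077
  f9: (p0, p3, p11) → 96.0800
  f10: (p0, p3, p8) → 52.6243
  f11: (p0, p12, p11) → 21.7110
  f12: (p0, p12, p8) → 9.8098
  f13: (p1, p13, p11) → 40.4982
  f14: (p1, p3, p11) → 30.6926
  f15: (p1, p13, p6) → 70.4862
  f16: (p1, p3, p6) → 21.1911
Σ area = 814.056

Euler characteristic 10−24+16 = 2 ✓

facets=16 area=814.056


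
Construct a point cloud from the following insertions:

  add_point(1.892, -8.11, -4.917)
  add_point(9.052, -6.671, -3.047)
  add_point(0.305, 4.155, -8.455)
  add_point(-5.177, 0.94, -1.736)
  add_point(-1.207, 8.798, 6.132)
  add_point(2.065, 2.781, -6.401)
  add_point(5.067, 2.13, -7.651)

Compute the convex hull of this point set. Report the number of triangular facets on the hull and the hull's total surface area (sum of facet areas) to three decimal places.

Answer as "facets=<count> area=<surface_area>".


facets=8 area=440.447

Extreme-point indices: [0, 1, 2, 3, 4, 6] — 6 of 7 on the boundary.

Per-facet area ½‖(b−a)×(c−a)‖:
  f1: (p2, p4, p3) → 54.5218
  f2: (p6, p4, p1) → 87.9629
  f3: (p6, p2, p4) → 40.2037
  f4: (p0, p4, p3) → 61.5650
  f5: (p0, p4, p1) → 76.1767
  f6: (p0, p2, p3) → 52.8730
  f7: (p0, p6, p1) → 38.4390
  f8: (p0, p6, p2) → 28.7052
Σ area = 440.447

Euler characteristic 6−12+8 = 2 ✓


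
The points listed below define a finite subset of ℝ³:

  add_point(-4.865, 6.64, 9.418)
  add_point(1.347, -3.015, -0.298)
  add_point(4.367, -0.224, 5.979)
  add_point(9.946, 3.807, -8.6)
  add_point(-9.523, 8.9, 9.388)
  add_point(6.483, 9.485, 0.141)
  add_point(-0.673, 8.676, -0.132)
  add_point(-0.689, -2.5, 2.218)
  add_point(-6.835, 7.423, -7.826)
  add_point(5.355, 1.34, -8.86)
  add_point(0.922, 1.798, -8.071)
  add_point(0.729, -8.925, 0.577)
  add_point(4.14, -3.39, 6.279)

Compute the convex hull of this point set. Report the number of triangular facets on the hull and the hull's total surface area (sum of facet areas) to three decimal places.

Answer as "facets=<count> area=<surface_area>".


Hull vertices (10/13): indices [0, 2, 3, 4, 5, 8, 9, 10, 11, 12].

Area of each hull facet:
  f1: (p8, p11, p4) → 166.3982
  f2: (p8, p5, p4) → 126.5255
  f3: (p8, p5, p3) → 84.1524
  f4: (p12, p11, p4) → 78.1768
  f5: (p12, p11, p3) → 74.6918
  f6: (p9, p11, p3) → 31.3515
  f7: (p9, p8, p3) → 29.2728
  f8: (p0, p5, p4) → 31.0078
  f9: (p0, p12, p4) → 15.5864
  f10: (p10, p8, p11) → 59.6300
  f11: (p10, p9, p11) → 31.1461
  f12: (p10, p9, p8) → 11.1947
  f13: (p2, p0, p5) → 67.8579
  f14: (p2, p0, p12) → 16.7287
  f15: (p2, p5, p3) → 63.2715
  f16: (p2, p12, p3) → 23.9973
Σ area = 910.989

Check V−E+F: 10 − 24 + 16 = 2.

facets=16 area=910.989


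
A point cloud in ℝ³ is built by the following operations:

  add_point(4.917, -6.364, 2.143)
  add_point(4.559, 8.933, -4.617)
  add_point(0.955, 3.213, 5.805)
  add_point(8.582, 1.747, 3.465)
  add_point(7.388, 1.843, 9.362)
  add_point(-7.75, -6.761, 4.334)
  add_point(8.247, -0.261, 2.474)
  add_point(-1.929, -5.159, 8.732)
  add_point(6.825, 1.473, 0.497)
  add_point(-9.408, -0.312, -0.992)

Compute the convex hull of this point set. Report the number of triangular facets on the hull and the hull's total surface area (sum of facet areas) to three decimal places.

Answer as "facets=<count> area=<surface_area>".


Extreme-point indices: [0, 1, 2, 3, 4, 5, 6, 7, 8, 9] — 10 of 10 on the boundary.

Triangle areas on the boundary:
  f1: (p4, p1, p3) → 27.5817
  f2: (p0, p1, p9) → 118.6211
  f3: (p0, p7, p4) → 49.6894
  f4: (p2, p1, p9) → 79.7542
  f5: (p2, p4, p1) → 45.1576
  f6: (p2, p7, p9) → 56.7424
  f7: (p2, p7, p4) → 34.8279
  f8: (p6, p1, p3) → 12.8141
  f9: (p6, p4, p3) → 6.2018
  f10: (p6, p0, p4) → 24.4865
  f11: (p5, p7, p9) → 29.7453
  f12: (p5, p0, p9) → 54.7273
  f13: (p5, p0, p7) → 35.4901
  f14: (p8, p0, p1) → 22.2386
  f15: (p8, p6, p1) → 4.6633
  f16: (p8, p6, p0) → 10.0748
Σ area = 612.816

Check V−E+F: 10 − 24 + 16 = 2.

facets=16 area=612.816


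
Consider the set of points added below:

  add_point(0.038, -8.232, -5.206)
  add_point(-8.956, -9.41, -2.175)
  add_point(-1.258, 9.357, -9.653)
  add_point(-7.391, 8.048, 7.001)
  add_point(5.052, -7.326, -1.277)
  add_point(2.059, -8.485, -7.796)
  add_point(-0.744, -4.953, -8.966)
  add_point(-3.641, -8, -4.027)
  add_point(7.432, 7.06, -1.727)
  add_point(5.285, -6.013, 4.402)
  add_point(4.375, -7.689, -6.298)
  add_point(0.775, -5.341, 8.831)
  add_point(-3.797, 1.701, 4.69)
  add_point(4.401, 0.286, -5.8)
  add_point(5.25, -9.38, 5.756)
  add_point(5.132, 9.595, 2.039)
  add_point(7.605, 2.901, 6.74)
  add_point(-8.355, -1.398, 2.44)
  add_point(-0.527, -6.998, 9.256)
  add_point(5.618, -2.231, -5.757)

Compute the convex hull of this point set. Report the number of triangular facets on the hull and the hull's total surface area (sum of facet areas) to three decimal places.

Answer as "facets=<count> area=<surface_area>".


facets=24 area=1174.197

Points on the hull: [1, 2, 3, 4, 5, 6, 8, 10, 14, 15, 16, 17, 18, 19] (14 of 20).

Triangle areas on the boundary:
  f1: (p3, p15, p16) → 57.9170
  f2: (p3, p2, p1) → 165.4321
  f3: (p3, p15, p2) → 89.6491
  f4: (p18, p3, p16) → 97.1128
  f5: (p6, p2, p1) → 76.3128
  f6: (p8, p15, p16) → 21.6029
  f7: (p8, p15, p2) → 30.4267
  f8: (p17, p3, p1) → 3.7688
  f9: (p17, p18, p1) → 54.4650
  f10: (p17, p18, p3) → 61.7058
  f11: (p14, p18, p16) → 43.8934
  f12: (p14, p18, p1) → 51.5687
  f13: (p5, p6, p2) → 20.4527
  f14: (p5, p14, p10) → 14.8009
  f15: (p5, p6, p1) → 26.9019
  f16: (p5, p14, p1) → 83.9349
  f17: (p19, p8, p2) → 60.2226
  f18: (p19, p5, p2) → 48.4781
  f19: (p19, p5, p10) → 7.0021
  f20: (p19, p8, p16) → 48.4901
  f21: (p4, p14, p10) → 6.7429
  f22: (p4, p19, p10) → 14.0118
  f23: (p4, p14, p16) → 45.0947
  f24: (p4, p19, p16) → 44.2094
Σ area = 1174.197

Euler: V−E+F = 14−36+24 = 2.


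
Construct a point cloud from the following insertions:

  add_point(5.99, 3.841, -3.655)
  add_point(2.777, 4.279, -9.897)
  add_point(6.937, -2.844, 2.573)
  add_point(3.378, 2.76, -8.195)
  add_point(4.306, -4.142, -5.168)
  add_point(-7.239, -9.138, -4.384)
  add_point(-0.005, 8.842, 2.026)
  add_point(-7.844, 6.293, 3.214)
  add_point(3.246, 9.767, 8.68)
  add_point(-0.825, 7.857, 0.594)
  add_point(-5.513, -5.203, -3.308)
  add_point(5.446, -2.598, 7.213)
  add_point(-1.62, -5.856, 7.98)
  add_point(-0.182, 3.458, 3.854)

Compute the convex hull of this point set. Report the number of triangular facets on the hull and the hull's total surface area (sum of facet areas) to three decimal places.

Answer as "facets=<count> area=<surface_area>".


facets=18 area=867.485

Hull vertices (11/14): indices [0, 1, 2, 4, 5, 6, 7, 8, 9, 11, 12].

Facet areas (half cross-product norm):
  f1: (p1, p5, p7) → 129.1625
  f2: (p12, p5, p7) → 97.3276
  f3: (p12, p5, p2) → 73.6430
  f4: (p4, p5, p2) → 49.8466
  f5: (p4, p1, p5) → 59.9966
  f6: (p9, p1, p7) → 37.8539
  f7: (p9, p6, p7) → 7.1375
  f8: (p9, p6, p1) → 8.0392
  f9: (p0, p4, p2) → 31.6861
  f10: (p0, p4, p1) → 28.6256
  f11: (p8, p0, p2) → 61.7216
  f12: (p8, p12, p7) → 89.0006
  f13: (p8, p6, p7) → 29.4355
  f14: (p8, p6, p1) → 31.4524
  f15: (p8, p0, p1) → 36.5277
  f16: (p11, p12, p2) → 17.8818
  f17: (p11, p8, p2) → 30.1455
  f18: (p11, p8, p12) → 48.0008
Σ area = 867.485

Check V−E+F: 11 − 27 + 18 = 2.
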